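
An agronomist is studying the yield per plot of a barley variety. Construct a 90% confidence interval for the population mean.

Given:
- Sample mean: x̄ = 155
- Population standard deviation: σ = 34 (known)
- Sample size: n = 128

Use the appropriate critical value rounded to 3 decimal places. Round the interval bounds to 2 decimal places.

The population standard deviation σ is known, so use a z-interval (standard normal critical value).

For 90% confidence, z* = 1.645 (from standard normal table)

Standard error: SE = σ/√n = 34/√128 = 3.005204

Margin of error: E = z* × SE = 1.645 × 3.005204 = 4.9436

Z-interval: x̄ ± E = 155 ± 4.9436 = (150.0564, 159.9436)

Rounded to 2 decimal places:

(150.06, 159.94)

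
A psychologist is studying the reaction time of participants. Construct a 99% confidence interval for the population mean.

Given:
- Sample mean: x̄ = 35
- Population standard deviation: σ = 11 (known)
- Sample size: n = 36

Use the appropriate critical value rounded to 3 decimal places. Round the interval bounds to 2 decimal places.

The population standard deviation σ is known, so use a z-interval (standard normal critical value).

For 99% confidence, z* = 2.576 (from standard normal table)

Standard error: SE = σ/√n = 11/√36 = 1.833333

Margin of error: E = z* × SE = 2.576 × 1.833333 = 4.7227

Z-interval: x̄ ± E = 35 ± 4.7227 = (30.2773, 39.7227)

Rounded to 2 decimal places:

(30.28, 39.72)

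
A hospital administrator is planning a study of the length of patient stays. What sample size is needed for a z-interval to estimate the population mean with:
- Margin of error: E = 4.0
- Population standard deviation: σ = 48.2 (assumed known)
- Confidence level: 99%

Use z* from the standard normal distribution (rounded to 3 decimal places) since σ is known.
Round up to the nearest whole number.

Using z* since population σ is known (z-interval formula).

For 99% confidence, z* = 2.576 (from standard normal table)

Sample size formula for z-interval: n = (z*σ/E)²

n = (2.576 × 48.2 / 4.0)²
  = (31.040800)²
  = 963.5313

Round up to the nearest whole number: n = 964

964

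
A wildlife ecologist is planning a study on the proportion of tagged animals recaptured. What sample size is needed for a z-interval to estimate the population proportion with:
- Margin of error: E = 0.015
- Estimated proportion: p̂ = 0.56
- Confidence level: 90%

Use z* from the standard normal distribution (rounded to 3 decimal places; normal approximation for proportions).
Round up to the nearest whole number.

Using z* for proportion z-interval (normal approximation).

For 90% confidence, z* = 1.645 (from standard normal table)

Sample size formula for proportion z-interval: n = z*²p̂(1-p̂)/E²

n = 1.645² × 0.56 × 0.44 / 0.015²
  = 2.706025 × 0.2464 / 0.000225
  = 2963.3980

Round up to the nearest whole number: n = 2964

2964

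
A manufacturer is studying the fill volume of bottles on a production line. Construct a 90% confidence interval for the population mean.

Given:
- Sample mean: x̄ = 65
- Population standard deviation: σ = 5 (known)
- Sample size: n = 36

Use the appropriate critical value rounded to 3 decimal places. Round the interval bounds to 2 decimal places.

The population standard deviation σ is known, so use a z-interval (standard normal critical value).

For 90% confidence, z* = 1.645 (from standard normal table)

Standard error: SE = σ/√n = 5/√36 = 0.833333

Margin of error: E = z* × SE = 1.645 × 0.833333 = 1.3708

Z-interval: x̄ ± E = 65 ± 1.3708 = (63.6292, 66.3708)

Rounded to 2 decimal places:

(63.63, 66.37)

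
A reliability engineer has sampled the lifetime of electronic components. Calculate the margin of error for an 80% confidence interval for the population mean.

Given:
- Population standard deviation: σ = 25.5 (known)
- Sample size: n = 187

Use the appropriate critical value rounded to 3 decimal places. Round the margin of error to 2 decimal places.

The population standard deviation σ is known, so use the z-interval margin of error formula.

For 80% confidence, z* = 1.282 (from standard normal table)

Margin of error formula for z-interval: E = z* × σ/√n

E = 1.282 × 25.5/√187
  = 1.282 × 1.864745
  = 2.3906

Rounded to 2 decimal places:

2.39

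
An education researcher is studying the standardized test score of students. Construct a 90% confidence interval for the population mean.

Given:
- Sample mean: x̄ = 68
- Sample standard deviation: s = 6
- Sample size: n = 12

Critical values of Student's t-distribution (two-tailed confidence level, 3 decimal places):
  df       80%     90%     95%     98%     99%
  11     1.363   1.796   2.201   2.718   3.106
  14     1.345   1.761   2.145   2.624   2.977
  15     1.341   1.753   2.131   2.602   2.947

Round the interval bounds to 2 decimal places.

The population standard deviation σ is unknown (only the sample standard deviation s is given), so use a t-interval with df = n - 1 = 12 - 1 = 11.

For 90% confidence with df = 11, t* = 1.796 (from t-table)

Standard error: SE = s/√n = 6/√12 = 1.732051

Margin of error: E = t* × SE = 1.796 × 1.732051 = 3.1108

T-interval: x̄ ± E = 68 ± 3.1108 = (64.8892, 71.1108)

Rounded to 2 decimal places:

(64.89, 71.11)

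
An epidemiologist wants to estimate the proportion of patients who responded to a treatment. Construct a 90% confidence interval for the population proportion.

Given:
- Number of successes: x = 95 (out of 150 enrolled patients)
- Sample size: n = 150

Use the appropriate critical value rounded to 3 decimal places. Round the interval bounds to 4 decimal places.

Sample proportion: p̂ = 95/150 = 0.633333

Check conditions for normal approximation:
  np̂ = 95 ≥ 10 ✓
  n(1-p̂) = 55 ≥ 10 ✓

The sample is large enough, so use a z-interval (normal approximation) for the proportion.

For 90% confidence, z* = 1.645 (from standard normal table)

Standard error: SE = √(p̂(1-p̂)/n) = √(0.633333×0.366667/150) = 0.03934651

Margin of error: E = z* × SE = 1.645 × 0.03934651 = 0.064725

Z-interval: p̂ ± E = 0.633333 ± 0.064725 = (0.568608, 0.698058)

Rounded to 4 decimal places:

(0.5686, 0.6981)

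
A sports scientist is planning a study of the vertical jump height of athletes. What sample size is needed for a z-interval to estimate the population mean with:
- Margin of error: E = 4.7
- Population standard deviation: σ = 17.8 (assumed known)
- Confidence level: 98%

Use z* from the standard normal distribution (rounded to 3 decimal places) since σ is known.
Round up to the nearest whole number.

Using z* since population σ is known (z-interval formula).

For 98% confidence, z* = 2.326 (from standard normal table)

Sample size formula for z-interval: n = (z*σ/E)²

n = (2.326 × 17.8 / 4.7)²
  = (8.809106)²
  = 77.6004

Round up to the nearest whole number: n = 78

78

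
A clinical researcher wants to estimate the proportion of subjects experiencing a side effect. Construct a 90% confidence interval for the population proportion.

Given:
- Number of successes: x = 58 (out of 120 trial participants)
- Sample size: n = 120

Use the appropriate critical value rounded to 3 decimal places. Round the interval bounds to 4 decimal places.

Sample proportion: p̂ = 58/120 = 0.483333

Check conditions for normal approximation:
  np̂ = 58 ≥ 10 ✓
  n(1-p̂) = 62 ≥ 10 ✓

The sample is large enough, so use a z-interval (normal approximation) for the proportion.

For 90% confidence, z* = 1.645 (from standard normal table)

Standard error: SE = √(p̂(1-p̂)/n) = √(0.483333×0.516667/120) = 0.04561818

Margin of error: E = z* × SE = 1.645 × 0.04561818 = 0.075042

Z-interval: p̂ ± E = 0.483333 ± 0.075042 = (0.408291, 0.558375)

Rounded to 4 decimal places:

(0.4083, 0.5584)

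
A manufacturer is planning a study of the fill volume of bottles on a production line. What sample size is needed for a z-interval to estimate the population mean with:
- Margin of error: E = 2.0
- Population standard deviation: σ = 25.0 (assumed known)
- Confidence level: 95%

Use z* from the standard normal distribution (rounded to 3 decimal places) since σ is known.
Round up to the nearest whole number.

Using z* since population σ is known (z-interval formula).

For 95% confidence, z* = 1.96 (from standard normal table)

Sample size formula for z-interval: n = (z*σ/E)²

n = (1.96 × 25.0 / 2.0)²
  = (24.500000)²
  = 600.2500

Round up to the nearest whole number: n = 601

601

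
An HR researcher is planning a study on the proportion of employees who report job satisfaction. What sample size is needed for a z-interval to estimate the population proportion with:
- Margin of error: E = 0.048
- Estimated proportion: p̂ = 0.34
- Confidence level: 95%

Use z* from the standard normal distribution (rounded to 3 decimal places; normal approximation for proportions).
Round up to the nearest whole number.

Using z* for proportion z-interval (normal approximation).

For 95% confidence, z* = 1.96 (from standard normal table)

Sample size formula for proportion z-interval: n = z*²p̂(1-p̂)/E²

n = 1.96² × 0.34 × 0.66 / 0.048²
  = 3.8416 × 0.2244 / 0.002304
  = 374.1558

Round up to the nearest whole number: n = 375

375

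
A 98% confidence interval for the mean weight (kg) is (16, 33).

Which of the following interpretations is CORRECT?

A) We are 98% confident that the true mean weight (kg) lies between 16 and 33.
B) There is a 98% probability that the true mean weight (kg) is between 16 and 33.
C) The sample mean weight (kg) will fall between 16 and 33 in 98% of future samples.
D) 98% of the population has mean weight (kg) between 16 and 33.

A confidence interval represents our confidence in the procedure, not a probability statement about the parameter.

Key concept: If we repeated this sampling process many times and computed a 98% CI each time, about 98% of those intervals would contain the true population parameter.

For this specific interval (16, 33):
- Midpoint (point estimate): 24.5
- Margin of error: 8.5

The correct interpretation is the one stating confidence that the true parameter lies in the interval — option A.

A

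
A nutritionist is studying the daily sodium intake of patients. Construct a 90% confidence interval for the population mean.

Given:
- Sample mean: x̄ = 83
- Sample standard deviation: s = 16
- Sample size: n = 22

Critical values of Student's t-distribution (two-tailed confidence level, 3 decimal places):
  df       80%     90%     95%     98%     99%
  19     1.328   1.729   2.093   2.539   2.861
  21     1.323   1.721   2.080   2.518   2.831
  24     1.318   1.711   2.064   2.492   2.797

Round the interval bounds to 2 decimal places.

The population standard deviation σ is unknown (only the sample standard deviation s is given), so use a t-interval with df = n - 1 = 22 - 1 = 21.

For 90% confidence with df = 21, t* = 1.721 (from t-table)

Standard error: SE = s/√n = 16/√22 = 3.411211

Margin of error: E = t* × SE = 1.721 × 3.411211 = 5.8707

T-interval: x̄ ± E = 83 ± 5.8707 = (77.1293, 88.8707)

Rounded to 2 decimal places:

(77.13, 88.87)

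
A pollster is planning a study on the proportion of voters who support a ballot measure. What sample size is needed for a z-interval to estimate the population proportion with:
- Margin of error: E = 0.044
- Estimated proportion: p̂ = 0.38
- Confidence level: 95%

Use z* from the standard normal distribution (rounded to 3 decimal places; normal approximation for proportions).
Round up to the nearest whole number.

Using z* for proportion z-interval (normal approximation).

For 95% confidence, z* = 1.96 (from standard normal table)

Sample size formula for proportion z-interval: n = z*²p̂(1-p̂)/E²

n = 1.96² × 0.38 × 0.62 / 0.044²
  = 3.8416 × 0.2356 / 0.001936
  = 467.5005

Round up to the nearest whole number: n = 468

468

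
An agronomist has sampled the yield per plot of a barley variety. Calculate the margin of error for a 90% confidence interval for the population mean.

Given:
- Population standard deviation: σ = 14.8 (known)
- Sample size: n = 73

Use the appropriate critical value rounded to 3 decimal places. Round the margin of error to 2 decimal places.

The population standard deviation σ is known, so use the z-interval margin of error formula.

For 90% confidence, z* = 1.645 (from standard normal table)

Margin of error formula for z-interval: E = z* × σ/√n

E = 1.645 × 14.8/√73
  = 1.645 × 1.732209
  = 2.8495

Rounded to 2 decimal places:

2.85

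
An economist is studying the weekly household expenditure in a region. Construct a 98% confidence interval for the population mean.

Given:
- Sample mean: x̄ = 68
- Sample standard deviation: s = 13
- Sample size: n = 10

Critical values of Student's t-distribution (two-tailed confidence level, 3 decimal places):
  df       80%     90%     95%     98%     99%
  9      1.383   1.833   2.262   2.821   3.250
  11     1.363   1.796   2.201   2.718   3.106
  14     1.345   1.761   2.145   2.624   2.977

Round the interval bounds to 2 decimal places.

The population standard deviation σ is unknown (only the sample standard deviation s is given), so use a t-interval with df = n - 1 = 10 - 1 = 9.

For 98% confidence with df = 9, t* = 2.821 (from t-table)

Standard error: SE = s/√n = 13/√10 = 4.110961

Margin of error: E = t* × SE = 2.821 × 4.110961 = 11.5970

T-interval: x̄ ± E = 68 ± 11.5970 = (56.4030, 79.5970)

Rounded to 2 decimal places:

(56.40, 79.60)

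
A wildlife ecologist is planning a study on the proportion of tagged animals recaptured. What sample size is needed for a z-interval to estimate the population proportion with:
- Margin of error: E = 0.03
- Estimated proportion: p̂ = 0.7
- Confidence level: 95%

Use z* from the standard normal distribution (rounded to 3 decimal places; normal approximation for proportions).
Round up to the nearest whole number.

Using z* for proportion z-interval (normal approximation).

For 95% confidence, z* = 1.96 (from standard normal table)

Sample size formula for proportion z-interval: n = z*²p̂(1-p̂)/E²

n = 1.96² × 0.7 × 0.3 / 0.03²
  = 3.8416 × 0.21 / 0.0009
  = 896.3733

Round up to the nearest whole number: n = 897

897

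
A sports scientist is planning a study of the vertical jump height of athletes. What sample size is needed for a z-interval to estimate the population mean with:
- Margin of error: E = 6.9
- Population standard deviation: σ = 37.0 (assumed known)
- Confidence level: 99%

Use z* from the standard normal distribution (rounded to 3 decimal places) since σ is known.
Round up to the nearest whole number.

Using z* since population σ is known (z-interval formula).

For 99% confidence, z* = 2.576 (from standard normal table)

Sample size formula for z-interval: n = (z*σ/E)²

n = (2.576 × 37.0 / 6.9)²
  = (13.813333)²
  = 190.8082

Round up to the nearest whole number: n = 191

191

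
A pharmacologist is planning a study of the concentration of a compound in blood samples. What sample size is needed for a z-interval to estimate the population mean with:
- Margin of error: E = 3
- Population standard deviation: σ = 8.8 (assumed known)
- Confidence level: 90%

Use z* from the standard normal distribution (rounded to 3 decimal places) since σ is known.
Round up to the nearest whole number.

Using z* since population σ is known (z-interval formula).

For 90% confidence, z* = 1.645 (from standard normal table)

Sample size formula for z-interval: n = (z*σ/E)²

n = (1.645 × 8.8 / 3)²
  = (4.825333)²
  = 23.2838

Round up to the nearest whole number: n = 24

24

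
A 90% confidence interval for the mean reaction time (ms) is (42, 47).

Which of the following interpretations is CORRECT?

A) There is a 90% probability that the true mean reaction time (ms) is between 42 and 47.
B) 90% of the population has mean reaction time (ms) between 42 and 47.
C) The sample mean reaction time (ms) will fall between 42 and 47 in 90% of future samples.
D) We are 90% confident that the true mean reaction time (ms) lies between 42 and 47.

A confidence interval represents our confidence in the procedure, not a probability statement about the parameter.

Key concept: If we repeated this sampling process many times and computed a 90% CI each time, about 90% of those intervals would contain the true population parameter.

For this specific interval (42, 47):
- Midpoint (point estimate): 44.5
- Margin of error: 2.5

The correct interpretation is the one stating confidence that the true parameter lies in the interval — option D.

D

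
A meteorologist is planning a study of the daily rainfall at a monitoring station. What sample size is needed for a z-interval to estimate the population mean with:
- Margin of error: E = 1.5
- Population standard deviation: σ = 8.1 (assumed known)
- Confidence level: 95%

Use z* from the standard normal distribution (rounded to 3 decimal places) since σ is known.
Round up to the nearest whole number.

Using z* since population σ is known (z-interval formula).

For 95% confidence, z* = 1.96 (from standard normal table)

Sample size formula for z-interval: n = (z*σ/E)²

n = (1.96 × 8.1 / 1.5)²
  = (10.584000)²
  = 112.0211

Round up to the nearest whole number: n = 113

113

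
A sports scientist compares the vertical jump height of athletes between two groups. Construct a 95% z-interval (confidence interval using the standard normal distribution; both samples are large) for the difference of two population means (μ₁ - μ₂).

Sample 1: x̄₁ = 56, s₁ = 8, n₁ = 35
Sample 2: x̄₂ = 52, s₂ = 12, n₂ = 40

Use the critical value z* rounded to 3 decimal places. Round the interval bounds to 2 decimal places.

Both samples are large (n₁ = 35 ≥ 30, n₂ = 40 ≥ 30), so a z-interval for the difference of means applies.

Point estimate: x̄₁ - x̄₂ = 56 - 52 = 4

Standard error: SE = √(s₁²/n₁ + s₂²/n₂)
= √(8²/35 + 12²/40)
= √(1.828571 + 3.600000)
= 2.329929

For 95% confidence, z* = 1.96 (from standard normal table)
Margin of error: E = z* × SE = 1.96 × 2.329929 = 4.5667

Z-interval: (x̄₁ - x̄₂) ± E = 4 ± 4.5667 = (-0.5667, 8.5667)

Rounded to 2 decimal places:

(-0.57, 8.57)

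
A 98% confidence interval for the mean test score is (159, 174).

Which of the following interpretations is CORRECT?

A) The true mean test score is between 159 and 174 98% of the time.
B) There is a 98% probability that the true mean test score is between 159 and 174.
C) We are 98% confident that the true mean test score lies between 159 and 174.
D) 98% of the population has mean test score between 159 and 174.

A confidence interval represents our confidence in the procedure, not a probability statement about the parameter.

Key concept: If we repeated this sampling process many times and computed a 98% CI each time, about 98% of those intervals would contain the true population parameter.

For this specific interval (159, 174):
- Midpoint (point estimate): 166.5
- Margin of error: 7.5

The correct interpretation is the one stating confidence that the true parameter lies in the interval — option C.

C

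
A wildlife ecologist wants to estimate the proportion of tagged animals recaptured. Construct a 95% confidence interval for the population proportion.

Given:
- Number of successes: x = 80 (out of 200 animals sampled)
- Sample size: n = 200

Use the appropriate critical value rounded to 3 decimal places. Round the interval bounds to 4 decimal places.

Sample proportion: p̂ = 80/200 = 0.400000

Check conditions for normal approximation:
  np̂ = 80 ≥ 10 ✓
  n(1-p̂) = 120 ≥ 10 ✓

The sample is large enough, so use a z-interval (normal approximation) for the proportion.

For 95% confidence, z* = 1.96 (from standard normal table)

Standard error: SE = √(p̂(1-p̂)/n) = √(0.400000×0.600000/200) = 0.03464102

Margin of error: E = z* × SE = 1.96 × 0.03464102 = 0.067896

Z-interval: p̂ ± E = 0.400000 ± 0.067896 = (0.332104, 0.467896)

Rounded to 4 decimal places:

(0.3321, 0.4679)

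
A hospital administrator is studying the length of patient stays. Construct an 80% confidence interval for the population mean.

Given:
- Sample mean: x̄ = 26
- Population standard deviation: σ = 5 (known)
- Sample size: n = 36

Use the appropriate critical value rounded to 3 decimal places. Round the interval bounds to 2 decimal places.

The population standard deviation σ is known, so use a z-interval (standard normal critical value).

For 80% confidence, z* = 1.282 (from standard normal table)

Standard error: SE = σ/√n = 5/√36 = 0.833333

Margin of error: E = z* × SE = 1.282 × 0.833333 = 1.0683

Z-interval: x̄ ± E = 26 ± 1.0683 = (24.9317, 27.0683)

Rounded to 2 decimal places:

(24.93, 27.07)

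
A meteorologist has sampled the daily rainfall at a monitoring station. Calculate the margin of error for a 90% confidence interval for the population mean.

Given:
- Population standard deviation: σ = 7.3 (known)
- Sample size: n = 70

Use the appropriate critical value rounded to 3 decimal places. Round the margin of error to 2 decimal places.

The population standard deviation σ is known, so use the z-interval margin of error formula.

For 90% confidence, z* = 1.645 (from standard normal table)

Margin of error formula for z-interval: E = z* × σ/√n

E = 1.645 × 7.3/√70
  = 1.645 × 0.872517
  = 1.4353

Rounded to 2 decimal places:

1.44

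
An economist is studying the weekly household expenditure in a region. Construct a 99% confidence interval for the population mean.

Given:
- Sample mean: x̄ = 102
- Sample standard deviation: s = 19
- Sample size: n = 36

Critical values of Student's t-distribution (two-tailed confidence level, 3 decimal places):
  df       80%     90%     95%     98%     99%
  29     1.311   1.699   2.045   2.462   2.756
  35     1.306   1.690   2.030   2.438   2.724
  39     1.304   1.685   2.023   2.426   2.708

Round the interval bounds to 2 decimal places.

The population standard deviation σ is unknown (only the sample standard deviation s is given), so use a t-interval with df = n - 1 = 36 - 1 = 35.

For 99% confidence with df = 35, t* = 2.724 (from t-table)

Standard error: SE = s/√n = 19/√36 = 3.166667

Margin of error: E = t* × SE = 2.724 × 3.166667 = 8.6260

T-interval: x̄ ± E = 102 ± 8.6260 = (93.3740, 110.6260)

Rounded to 2 decimal places:

(93.37, 110.63)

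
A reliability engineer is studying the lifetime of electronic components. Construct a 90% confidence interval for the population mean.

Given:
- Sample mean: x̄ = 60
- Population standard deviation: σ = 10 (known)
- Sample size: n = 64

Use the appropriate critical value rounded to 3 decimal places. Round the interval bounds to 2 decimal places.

The population standard deviation σ is known, so use a z-interval (standard normal critical value).

For 90% confidence, z* = 1.645 (from standard normal table)

Standard error: SE = σ/√n = 10/√64 = 1.250000

Margin of error: E = z* × SE = 1.645 × 1.250000 = 2.0562

Z-interval: x̄ ± E = 60 ± 2.0562 = (57.9438, 62.0562)

Rounded to 2 decimal places:

(57.94, 62.06)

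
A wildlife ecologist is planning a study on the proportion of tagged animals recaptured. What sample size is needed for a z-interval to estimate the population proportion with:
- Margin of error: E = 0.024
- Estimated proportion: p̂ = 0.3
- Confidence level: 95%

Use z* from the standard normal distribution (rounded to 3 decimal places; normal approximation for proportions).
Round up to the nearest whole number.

Using z* for proportion z-interval (normal approximation).

For 95% confidence, z* = 1.96 (from standard normal table)

Sample size formula for proportion z-interval: n = z*²p̂(1-p̂)/E²

n = 1.96² × 0.3 × 0.7 / 0.024²
  = 3.8416 × 0.21 / 0.000576
  = 1400.5833

Round up to the nearest whole number: n = 1401

1401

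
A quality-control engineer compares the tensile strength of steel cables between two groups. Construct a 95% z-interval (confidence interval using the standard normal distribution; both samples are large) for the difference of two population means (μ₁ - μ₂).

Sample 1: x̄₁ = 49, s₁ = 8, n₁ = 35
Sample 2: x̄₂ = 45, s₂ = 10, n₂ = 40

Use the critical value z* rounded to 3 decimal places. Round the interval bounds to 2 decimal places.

Both samples are large (n₁ = 35 ≥ 30, n₂ = 40 ≥ 30), so a z-interval for the difference of means applies.

Point estimate: x̄₁ - x̄₂ = 49 - 45 = 4

Standard error: SE = √(s₁²/n₁ + s₂²/n₂)
= √(8²/35 + 10²/40)
= √(1.828571 + 2.500000)
= 2.080522

For 95% confidence, z* = 1.96 (from standard normal table)
Margin of error: E = z* × SE = 1.96 × 2.080522 = 4.0778

Z-interval: (x̄₁ - x̄₂) ± E = 4 ± 4.0778 = (-0.0778, 8.0778)

Rounded to 2 decimal places:

(-0.08, 8.08)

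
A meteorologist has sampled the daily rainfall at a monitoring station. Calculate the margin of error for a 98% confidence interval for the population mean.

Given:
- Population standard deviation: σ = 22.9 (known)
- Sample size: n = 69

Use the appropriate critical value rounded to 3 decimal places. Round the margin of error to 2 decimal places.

The population standard deviation σ is known, so use the z-interval margin of error formula.

For 98% confidence, z* = 2.326 (from standard normal table)

Margin of error formula for z-interval: E = z* × σ/√n

E = 2.326 × 22.9/√69
  = 2.326 × 2.756836
  = 6.4124

Rounded to 2 decimal places:

6.41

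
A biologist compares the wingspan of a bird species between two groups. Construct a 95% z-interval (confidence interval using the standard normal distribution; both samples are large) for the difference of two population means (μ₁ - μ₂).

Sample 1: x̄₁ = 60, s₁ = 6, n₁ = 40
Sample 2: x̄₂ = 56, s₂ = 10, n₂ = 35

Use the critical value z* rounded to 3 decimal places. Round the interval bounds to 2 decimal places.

Both samples are large (n₁ = 40 ≥ 30, n₂ = 35 ≥ 30), so a z-interval for the difference of means applies.

Point estimate: x̄₁ - x̄₂ = 60 - 56 = 4

Standard error: SE = √(s₁²/n₁ + s₂²/n₂)
= √(6²/40 + 10²/35)
= √(0.900000 + 2.857143)
= 1.938335

For 95% confidence, z* = 1.96 (from standard normal table)
Margin of error: E = z* × SE = 1.96 × 1.938335 = 3.7991

Z-interval: (x̄₁ - x̄₂) ± E = 4 ± 3.7991 = (0.2009, 7.7991)

Rounded to 2 decimal places:

(0.20, 7.80)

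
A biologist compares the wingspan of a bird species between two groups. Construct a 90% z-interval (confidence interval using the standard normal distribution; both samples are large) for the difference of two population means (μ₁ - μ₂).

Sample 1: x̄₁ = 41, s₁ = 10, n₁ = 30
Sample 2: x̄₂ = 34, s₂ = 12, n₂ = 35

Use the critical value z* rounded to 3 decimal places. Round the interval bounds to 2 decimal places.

Both samples are large (n₁ = 30 ≥ 30, n₂ = 35 ≥ 30), so a z-interval for the difference of means applies.

Point estimate: x̄₁ - x̄₂ = 41 - 34 = 7

Standard error: SE = √(s₁²/n₁ + s₂²/n₂)
= √(10²/30 + 12²/35)
= √(3.333333 + 4.114286)
= 2.729033

For 90% confidence, z* = 1.645 (from standard normal table)
Margin of error: E = z* × SE = 1.645 × 2.729033 = 4.4893

Z-interval: (x̄₁ - x̄₂) ± E = 7 ± 4.4893 = (2.5107, 11.4893)

Rounded to 2 decimal places:

(2.51, 11.49)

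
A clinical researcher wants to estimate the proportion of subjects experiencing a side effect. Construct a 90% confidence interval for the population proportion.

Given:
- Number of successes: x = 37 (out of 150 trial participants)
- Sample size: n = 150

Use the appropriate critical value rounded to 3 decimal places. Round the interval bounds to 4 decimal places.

Sample proportion: p̂ = 37/150 = 0.246667

Check conditions for normal approximation:
  np̂ = 37 ≥ 10 ✓
  n(1-p̂) = 113 ≥ 10 ✓

The sample is large enough, so use a z-interval (normal approximation) for the proportion.

For 90% confidence, z* = 1.645 (from standard normal table)

Standard error: SE = √(p̂(1-p̂)/n) = √(0.246667×0.753333/150) = 0.03519680

Margin of error: E = z* × SE = 1.645 × 0.03519680 = 0.057899

Z-interval: p̂ ± E = 0.246667 ± 0.057899 = (0.188768, 0.304565)

Rounded to 4 decimal places:

(0.1888, 0.3046)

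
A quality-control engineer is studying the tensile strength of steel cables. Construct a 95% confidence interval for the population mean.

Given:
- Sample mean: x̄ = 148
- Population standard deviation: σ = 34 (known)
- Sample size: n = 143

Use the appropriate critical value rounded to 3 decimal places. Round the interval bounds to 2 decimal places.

The population standard deviation σ is known, so use a z-interval (standard normal critical value).

For 95% confidence, z* = 1.96 (from standard normal table)

Standard error: SE = σ/√n = 34/√143 = 2.843223

Margin of error: E = z* × SE = 1.96 × 2.843223 = 5.5727

Z-interval: x̄ ± E = 148 ± 5.5727 = (142.4273, 153.5727)

Rounded to 2 decimal places:

(142.43, 153.57)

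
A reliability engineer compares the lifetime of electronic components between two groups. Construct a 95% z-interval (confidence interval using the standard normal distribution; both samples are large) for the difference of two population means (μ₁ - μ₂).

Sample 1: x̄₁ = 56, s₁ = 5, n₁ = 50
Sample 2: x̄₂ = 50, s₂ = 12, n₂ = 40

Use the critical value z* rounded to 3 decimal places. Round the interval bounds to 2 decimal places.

Both samples are large (n₁ = 50 ≥ 30, n₂ = 40 ≥ 30), so a z-interval for the difference of means applies.

Point estimate: x̄₁ - x̄₂ = 56 - 50 = 6

Standard error: SE = √(s₁²/n₁ + s₂²/n₂)
= √(5²/50 + 12²/40)
= √(0.500000 + 3.600000)
= 2.024846

For 95% confidence, z* = 1.96 (from standard normal table)
Margin of error: E = z* × SE = 1.96 × 2.024846 = 3.9687

Z-interval: (x̄₁ - x̄₂) ± E = 6 ± 3.9687 = (2.0313, 9.9687)

Rounded to 2 decimal places:

(2.03, 9.97)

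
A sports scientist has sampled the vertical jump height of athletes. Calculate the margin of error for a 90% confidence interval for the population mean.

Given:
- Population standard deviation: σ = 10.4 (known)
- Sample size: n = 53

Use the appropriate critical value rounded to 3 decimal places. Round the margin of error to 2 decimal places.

The population standard deviation σ is known, so use the z-interval margin of error formula.

For 90% confidence, z* = 1.645 (from standard normal table)

Margin of error formula for z-interval: E = z* × σ/√n

E = 1.645 × 10.4/√53
  = 1.645 × 1.428550
  = 2.3500

Rounded to 2 decimal places:

2.35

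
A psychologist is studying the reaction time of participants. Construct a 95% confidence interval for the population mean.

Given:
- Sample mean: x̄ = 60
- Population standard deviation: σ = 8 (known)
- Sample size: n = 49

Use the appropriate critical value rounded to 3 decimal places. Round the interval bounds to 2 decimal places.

The population standard deviation σ is known, so use a z-interval (standard normal critical value).

For 95% confidence, z* = 1.96 (from standard normal table)

Standard error: SE = σ/√n = 8/√49 = 1.142857

Margin of error: E = z* × SE = 1.96 × 1.142857 = 2.2400

Z-interval: x̄ ± E = 60 ± 2.2400 = (57.7600, 62.2400)

Rounded to 2 decimal places:

(57.76, 62.24)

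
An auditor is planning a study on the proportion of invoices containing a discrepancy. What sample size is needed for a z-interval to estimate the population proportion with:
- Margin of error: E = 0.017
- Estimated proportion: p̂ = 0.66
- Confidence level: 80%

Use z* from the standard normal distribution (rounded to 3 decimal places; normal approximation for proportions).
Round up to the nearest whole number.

Using z* for proportion z-interval (normal approximation).

For 80% confidence, z* = 1.282 (from standard normal table)

Sample size formula for proportion z-interval: n = z*²p̂(1-p̂)/E²

n = 1.282² × 0.66 × 0.34 / 0.017²
  = 1.643524 × 0.2244 / 0.000289
  = 1276.1480

Round up to the nearest whole number: n = 1277

1277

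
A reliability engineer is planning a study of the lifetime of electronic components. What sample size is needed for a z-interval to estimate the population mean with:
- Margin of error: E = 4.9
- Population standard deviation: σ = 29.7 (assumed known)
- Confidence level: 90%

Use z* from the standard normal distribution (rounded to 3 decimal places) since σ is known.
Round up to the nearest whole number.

Using z* since population σ is known (z-interval formula).

For 90% confidence, z* = 1.645 (from standard normal table)

Sample size formula for z-interval: n = (z*σ/E)²

n = (1.645 × 29.7 / 4.9)²
  = (9.970714)²
  = 99.4151

Round up to the nearest whole number: n = 100

100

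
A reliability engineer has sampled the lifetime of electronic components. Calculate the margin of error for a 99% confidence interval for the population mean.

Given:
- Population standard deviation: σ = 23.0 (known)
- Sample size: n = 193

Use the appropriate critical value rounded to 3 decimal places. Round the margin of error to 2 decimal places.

The population standard deviation σ is known, so use the z-interval margin of error formula.

For 99% confidence, z* = 2.576 (from standard normal table)

Margin of error formula for z-interval: E = z* × σ/√n

E = 2.576 × 23.0/√193
  = 2.576 × 1.655576
  = 4.2648

Rounded to 2 decimal places:

4.26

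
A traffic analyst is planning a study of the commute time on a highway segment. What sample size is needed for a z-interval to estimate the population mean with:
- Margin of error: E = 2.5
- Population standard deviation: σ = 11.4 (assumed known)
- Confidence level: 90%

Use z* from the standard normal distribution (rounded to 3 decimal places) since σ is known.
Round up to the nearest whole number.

Using z* since population σ is known (z-interval formula).

For 90% confidence, z* = 1.645 (from standard normal table)

Sample size formula for z-interval: n = (z*σ/E)²

n = (1.645 × 11.4 / 2.5)²
  = (7.501200)²
  = 56.2680

Round up to the nearest whole number: n = 57

57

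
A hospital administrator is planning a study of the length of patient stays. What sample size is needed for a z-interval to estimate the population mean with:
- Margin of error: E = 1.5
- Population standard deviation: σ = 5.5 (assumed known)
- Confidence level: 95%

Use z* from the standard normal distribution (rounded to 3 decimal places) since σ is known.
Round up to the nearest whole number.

Using z* since population σ is known (z-interval formula).

For 95% confidence, z* = 1.96 (from standard normal table)

Sample size formula for z-interval: n = (z*σ/E)²

n = (1.96 × 5.5 / 1.5)²
  = (7.186667)²
  = 51.6482

Round up to the nearest whole number: n = 52

52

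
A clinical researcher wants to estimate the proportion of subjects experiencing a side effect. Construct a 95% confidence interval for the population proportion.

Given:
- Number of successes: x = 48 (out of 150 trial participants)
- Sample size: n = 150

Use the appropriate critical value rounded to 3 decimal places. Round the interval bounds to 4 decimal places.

Sample proportion: p̂ = 48/150 = 0.320000

Check conditions for normal approximation:
  np̂ = 48 ≥ 10 ✓
  n(1-p̂) = 102 ≥ 10 ✓

The sample is large enough, so use a z-interval (normal approximation) for the proportion.

For 95% confidence, z* = 1.96 (from standard normal table)

Standard error: SE = √(p̂(1-p̂)/n) = √(0.320000×0.680000/150) = 0.03808762

Margin of error: E = z* × SE = 1.96 × 0.03808762 = 0.074652

Z-interval: p̂ ± E = 0.320000 ± 0.074652 = (0.245348, 0.394652)

Rounded to 4 decimal places:

(0.2453, 0.3947)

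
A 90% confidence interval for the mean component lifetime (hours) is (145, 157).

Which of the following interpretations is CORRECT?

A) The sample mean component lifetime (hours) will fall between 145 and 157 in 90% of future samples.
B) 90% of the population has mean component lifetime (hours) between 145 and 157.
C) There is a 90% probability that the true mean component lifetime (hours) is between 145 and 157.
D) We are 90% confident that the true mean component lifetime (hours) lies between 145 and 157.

A confidence interval represents our confidence in the procedure, not a probability statement about the parameter.

Key concept: If we repeated this sampling process many times and computed a 90% CI each time, about 90% of those intervals would contain the true population parameter.

For this specific interval (145, 157):
- Midpoint (point estimate): 151
- Margin of error: 6

The correct interpretation is the one stating confidence that the true parameter lies in the interval — option D.

D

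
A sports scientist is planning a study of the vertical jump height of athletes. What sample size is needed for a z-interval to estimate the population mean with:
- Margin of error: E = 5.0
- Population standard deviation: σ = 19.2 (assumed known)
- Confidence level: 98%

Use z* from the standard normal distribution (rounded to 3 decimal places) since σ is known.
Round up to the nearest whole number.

Using z* since population σ is known (z-interval formula).

For 98% confidence, z* = 2.326 (from standard normal table)

Sample size formula for z-interval: n = (z*σ/E)²

n = (2.326 × 19.2 / 5.0)²
  = (8.931840)²
  = 79.7778

Round up to the nearest whole number: n = 80

80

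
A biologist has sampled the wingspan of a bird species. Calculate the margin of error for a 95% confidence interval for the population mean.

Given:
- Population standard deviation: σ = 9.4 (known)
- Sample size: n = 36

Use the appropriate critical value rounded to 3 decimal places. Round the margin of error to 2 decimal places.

The population standard deviation σ is known, so use the z-interval margin of error formula.

For 95% confidence, z* = 1.96 (from standard normal table)

Margin of error formula for z-interval: E = z* × σ/√n

E = 1.96 × 9.4/√36
  = 1.96 × 1.566667
  = 3.0707

Rounded to 2 decimal places:

3.07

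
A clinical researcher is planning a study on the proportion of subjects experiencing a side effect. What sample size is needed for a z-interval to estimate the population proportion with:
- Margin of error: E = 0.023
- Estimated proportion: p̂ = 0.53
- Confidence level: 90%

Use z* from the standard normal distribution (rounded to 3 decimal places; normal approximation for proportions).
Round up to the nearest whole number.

Using z* for proportion z-interval (normal approximation).

For 90% confidence, z* = 1.645 (from standard normal table)

Sample size formula for proportion z-interval: n = z*²p̂(1-p̂)/E²

n = 1.645² × 0.53 × 0.47 / 0.023²
  = 2.706025 × 0.2491 / 0.000529
  = 1274.2360

Round up to the nearest whole number: n = 1275

1275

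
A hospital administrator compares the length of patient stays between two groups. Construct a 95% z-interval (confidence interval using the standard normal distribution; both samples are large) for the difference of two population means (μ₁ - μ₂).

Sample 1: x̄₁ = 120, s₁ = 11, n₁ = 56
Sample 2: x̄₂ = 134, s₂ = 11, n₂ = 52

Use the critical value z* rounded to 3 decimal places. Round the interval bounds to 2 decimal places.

Both samples are large (n₁ = 56 ≥ 30, n₂ = 52 ≥ 30), so a z-interval for the difference of means applies.

Point estimate: x̄₁ - x̄₂ = 120 - 134 = -14

Standard error: SE = √(s₁²/n₁ + s₂²/n₂)
= √(11²/56 + 11²/52)
= √(2.160714 + 2.326923)
= 2.118404

For 95% confidence, z* = 1.96 (from standard normal table)
Margin of error: E = z* × SE = 1.96 × 2.118404 = 4.1521

Z-interval: (x̄₁ - x̄₂) ± E = -14 ± 4.1521 = (-18.1521, -9.8479)

Rounded to 2 decimal places:

(-18.15, -9.85)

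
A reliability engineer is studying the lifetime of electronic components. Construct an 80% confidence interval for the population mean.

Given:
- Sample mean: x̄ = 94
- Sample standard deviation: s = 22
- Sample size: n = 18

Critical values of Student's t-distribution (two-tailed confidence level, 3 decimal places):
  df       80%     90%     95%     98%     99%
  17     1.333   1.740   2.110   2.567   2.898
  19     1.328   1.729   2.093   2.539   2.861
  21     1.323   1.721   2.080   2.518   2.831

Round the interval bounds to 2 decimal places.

The population standard deviation σ is unknown (only the sample standard deviation s is given), so use a t-interval with df = n - 1 = 18 - 1 = 17.

For 80% confidence with df = 17, t* = 1.333 (from t-table)

Standard error: SE = s/√n = 22/√18 = 5.185450

Margin of error: E = t* × SE = 1.333 × 5.185450 = 6.9122

T-interval: x̄ ± E = 94 ± 6.9122 = (87.0878, 100.9122)

Rounded to 2 decimal places:

(87.09, 100.91)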